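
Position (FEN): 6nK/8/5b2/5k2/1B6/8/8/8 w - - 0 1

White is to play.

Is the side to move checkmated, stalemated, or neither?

White to move; white king on h8.
In check: yes, from the black bishop on f6.
King squares — g7: attacked by Bf6; h7: available; g8: available.
Legal moves for White: Kxg8, Kh7.
White is in check but has 2 legal moves → neither.

neither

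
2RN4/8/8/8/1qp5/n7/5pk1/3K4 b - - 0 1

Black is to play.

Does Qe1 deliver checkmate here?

yes

After Qe1: white king on d1; in check: yes, from the black queen on e1.
King squares — c1: attacked by Qe1; e1: attacked by Pf2; c2: attacked by Na3; d2: attacked by Qe1; e2: attacked by Qe1.
White has no legal moves → checkmate.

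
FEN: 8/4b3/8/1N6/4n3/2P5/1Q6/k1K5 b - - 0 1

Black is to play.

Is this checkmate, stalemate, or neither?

Black to move; black king on a1.
In check: yes, from the white queen on b2.
King squares — b1: attacked by Kc1; a2: attacked by Qb2; b2: attacked by Kc1.
Legal moves for Black: none.
In check with no legal moves → checkmate.

checkmate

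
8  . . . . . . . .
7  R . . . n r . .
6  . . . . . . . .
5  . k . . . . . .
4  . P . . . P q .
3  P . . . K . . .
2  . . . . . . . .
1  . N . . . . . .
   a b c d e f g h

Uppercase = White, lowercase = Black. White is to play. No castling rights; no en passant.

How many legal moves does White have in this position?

White to move; king on e3.
In check: no.
Legal moves: Ra8, Rxe7, Rd7, Rc7, Rb7+, Ra6, Ra5+, Ra4, Ke4, Kd4, Kd3, Kf2, Kd2, Nc3+, Nd2, f5, a4+.
Count: 17.

17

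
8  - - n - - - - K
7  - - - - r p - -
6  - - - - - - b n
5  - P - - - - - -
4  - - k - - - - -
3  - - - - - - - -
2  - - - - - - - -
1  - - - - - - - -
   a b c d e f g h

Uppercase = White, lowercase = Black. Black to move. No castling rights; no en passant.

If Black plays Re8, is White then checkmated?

After Re8: white king on h8; in check: yes, from the black rook on e8.
White has 1 legal reply: Kg7.
In check but a legal move exists → not checkmate.

no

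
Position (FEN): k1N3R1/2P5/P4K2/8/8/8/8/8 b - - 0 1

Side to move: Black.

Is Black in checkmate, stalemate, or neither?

Black to move; black king on a8.
In check: no.
King squares — a7: attacked by Nc8; b7: attacked by Pa6; b8: attacked by Pc7.
Legal moves for Black: none.
Not in check and no legal moves → stalemate.

stalemate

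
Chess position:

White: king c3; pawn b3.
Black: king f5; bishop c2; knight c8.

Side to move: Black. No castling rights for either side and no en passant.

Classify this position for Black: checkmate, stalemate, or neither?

neither

Black to move; black king on f5.
In check: no.
Legal moves for Black: Ne7, Na7, Nd6, Nb6, Kg6, Kf6, Ke6, Kg5, Ke5, Kg4, Kf4, Ke4, Be4, Bd3, Bxb3, Bd1, Bb1.
Black has 17 legal moves and is not in check → neither.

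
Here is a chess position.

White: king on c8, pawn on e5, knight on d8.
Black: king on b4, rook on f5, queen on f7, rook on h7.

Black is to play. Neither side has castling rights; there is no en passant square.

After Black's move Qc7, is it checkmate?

After Qc7: white king on c8; in check: yes, from the black queen on c7.
King squares — b7: attacked by Qc7; c7: attacked by Rh7; d7: attacked by Qc7; b8: attacked by Qc7; d8: own knight.
White has no legal moves → checkmate.

yes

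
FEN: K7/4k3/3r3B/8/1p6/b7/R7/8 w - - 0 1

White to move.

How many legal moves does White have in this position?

19

White to move; king on a8.
In check: no.
Legal moves: Kb8, Kb7, Ka7, Bf8+, Bg7, Bg5+, Bf4, Be3, Bd2, Bc1, Rxa3, Rh2, Rg2, Rf2, Re2+, Rd2, Rc2, Rb2, Ra1.
Count: 19.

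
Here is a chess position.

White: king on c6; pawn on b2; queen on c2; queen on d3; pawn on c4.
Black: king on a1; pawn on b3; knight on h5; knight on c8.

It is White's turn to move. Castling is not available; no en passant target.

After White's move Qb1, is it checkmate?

After Qb1: black king on a1; in check: yes, from the white queen on b1.
King squares — b1: attacked by Qd3; a2: attacked by Qb1; b2: attacked by Qb1.
Black has no legal moves → checkmate.

yes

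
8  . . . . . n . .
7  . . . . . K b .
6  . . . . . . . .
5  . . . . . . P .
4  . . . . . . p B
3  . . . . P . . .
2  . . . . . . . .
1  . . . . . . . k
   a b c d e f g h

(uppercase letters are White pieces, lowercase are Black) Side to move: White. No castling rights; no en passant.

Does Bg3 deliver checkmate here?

After Bg3: black king on h1; in check: no.
Black is not in check, so this cannot be checkmate.

no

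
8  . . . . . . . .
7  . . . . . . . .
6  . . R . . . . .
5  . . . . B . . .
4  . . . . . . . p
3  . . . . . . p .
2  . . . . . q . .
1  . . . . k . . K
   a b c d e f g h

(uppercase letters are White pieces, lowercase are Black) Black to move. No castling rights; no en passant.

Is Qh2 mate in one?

yes

After Qh2: white king on h1; in check: yes, from the black queen on h2.
King squares — g1: attacked by Qh2; g2: attacked by Qh2; h2: attacked by Pg3.
White has no legal moves → checkmate.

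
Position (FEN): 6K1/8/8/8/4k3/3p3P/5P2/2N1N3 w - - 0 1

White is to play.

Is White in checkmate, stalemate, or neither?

White to move; white king on g8.
In check: no.
Legal moves for White: Kh8, Kf8, Kh7, Kg7, Kf7, Nf3, Nexd3, Ng2, Nc2, Ncxd3, Nb3, Ne2, Na2, h4, f3+, f4.
White has 16 legal moves and is not in check → neither.

neither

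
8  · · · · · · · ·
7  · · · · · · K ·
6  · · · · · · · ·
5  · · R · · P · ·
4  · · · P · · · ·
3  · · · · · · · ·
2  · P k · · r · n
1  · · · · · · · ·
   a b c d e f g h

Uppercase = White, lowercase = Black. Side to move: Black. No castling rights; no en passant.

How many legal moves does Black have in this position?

6

Black to move; king on c2.
In check: yes, from the white rook on c5.
Legal moves: Kd3, Kb3, Kd2, Kxb2, Kd1, Kb1.
Count: 6.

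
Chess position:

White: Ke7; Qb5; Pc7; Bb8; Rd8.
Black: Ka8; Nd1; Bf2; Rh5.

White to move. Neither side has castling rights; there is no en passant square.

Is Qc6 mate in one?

After Qc6: black king on a8; in check: yes, from the white queen on c6.
King squares — a7: attacked by Bb8; b7: attacked by Qc6; b8: attacked by Pc7.
Black has no legal moves → checkmate.

yes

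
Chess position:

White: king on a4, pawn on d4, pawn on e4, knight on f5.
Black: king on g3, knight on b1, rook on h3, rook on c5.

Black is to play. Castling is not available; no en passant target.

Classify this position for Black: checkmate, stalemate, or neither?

neither

Black to move; black king on g3.
In check: yes, from the white knight on f5.
Legal moves for Black: Kg4, Kf4, Kf3, Kh2, Kg2, Kf2, Rxf5.
Black is in check but has 7 legal moves → neither.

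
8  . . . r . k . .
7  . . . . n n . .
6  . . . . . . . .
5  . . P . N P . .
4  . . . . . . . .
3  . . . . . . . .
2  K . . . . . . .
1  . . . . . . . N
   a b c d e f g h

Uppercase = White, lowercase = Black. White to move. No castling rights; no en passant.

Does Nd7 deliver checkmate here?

no

After Nd7: black king on f8; in check: yes, from the white knight on d7.
Black has 4 legal replies: Kg8, Ke8, Kg7, Rxd7.
In check but a legal move exists → not checkmate.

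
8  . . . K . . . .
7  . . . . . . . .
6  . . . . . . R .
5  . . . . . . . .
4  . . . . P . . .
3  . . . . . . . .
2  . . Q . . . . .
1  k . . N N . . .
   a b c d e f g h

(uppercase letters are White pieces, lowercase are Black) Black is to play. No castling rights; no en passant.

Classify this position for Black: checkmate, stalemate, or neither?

Black to move; black king on a1.
In check: no.
King squares — b1: attacked by Qc2; a2: attacked by Qc2; b2: attacked by Nd1.
Legal moves for Black: none.
Not in check and no legal moves → stalemate.

stalemate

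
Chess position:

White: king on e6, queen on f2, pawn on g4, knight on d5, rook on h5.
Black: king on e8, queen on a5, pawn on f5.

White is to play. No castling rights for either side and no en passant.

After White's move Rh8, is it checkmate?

yes

After Rh8: black king on e8; in check: yes, from the white rook on h8.
King squares — d7: attacked by Ke6; e7: attacked by Nd5; f7: attacked by Ke6; d8: attacked by Rh8; f8: attacked by Rh8.
Black has no legal moves → checkmate.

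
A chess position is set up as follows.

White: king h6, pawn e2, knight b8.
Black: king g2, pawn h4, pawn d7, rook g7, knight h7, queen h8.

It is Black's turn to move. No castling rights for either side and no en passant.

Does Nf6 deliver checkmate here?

yes

After Nf6: white king on h6; in check: yes, from the black queen on h8.
King squares — g5: attacked by Rg7; h5: attacked by Nf6; g6: attacked by Rg7; g7: attacked by Qh8; h7: attacked by Nf6.
White has no legal moves → checkmate.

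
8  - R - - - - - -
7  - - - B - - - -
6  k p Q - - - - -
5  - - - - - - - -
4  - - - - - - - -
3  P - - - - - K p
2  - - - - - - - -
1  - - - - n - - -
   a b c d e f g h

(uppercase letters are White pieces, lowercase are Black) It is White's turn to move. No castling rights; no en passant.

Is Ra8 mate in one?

After Ra8: black king on a6; in check: yes, from the white rook on a8.
King squares — a5: attacked by Ra8; b5: attacked by Qc6; b6: own pawn; a7: attacked by Ra8; b7: attacked by Qc6.
Black has no legal moves → checkmate.

yes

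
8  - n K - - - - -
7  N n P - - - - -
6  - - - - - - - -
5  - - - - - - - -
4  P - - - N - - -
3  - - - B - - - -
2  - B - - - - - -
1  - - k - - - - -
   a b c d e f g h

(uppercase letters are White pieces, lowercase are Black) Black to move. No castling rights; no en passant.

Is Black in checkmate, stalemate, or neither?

Black to move; black king on c1.
In check: yes, from the white bishop on b2.
King squares — b1: attacked by Bd3; d1: available; b2: available; c2: attacked by Bd3; d2: attacked by Ne4.
Legal moves for Black: Kxb2, Kd1.
Black is in check but has 2 legal moves → neither.

neither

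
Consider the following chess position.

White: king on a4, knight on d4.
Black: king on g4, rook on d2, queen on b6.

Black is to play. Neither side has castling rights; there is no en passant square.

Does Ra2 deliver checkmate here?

After Ra2: white king on a4; in check: yes, from the black rook on a2.
King squares — a3: attacked by Ra2; b3: attacked by Qb6; b4: attacked by Qb6; a5: attacked by Ra2; b5: attacked by Qb6.
White has no legal moves → checkmate.

yes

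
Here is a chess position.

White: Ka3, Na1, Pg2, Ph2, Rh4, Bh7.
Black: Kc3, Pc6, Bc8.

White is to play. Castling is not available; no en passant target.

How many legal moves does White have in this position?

White to move; king on a3.
In check: no.
Legal moves: Bg8, Bg6, Bf5, Be4, Bd3, Bc2, Bb1, Rh6, Rh5, Rg4, Rf4, Re4, Rd4, Rc4+, Rb4, Ra4, Rh3+, Ka4, Ka2, Nb3, Nc2, h3, g3, g4.
Count: 24.

24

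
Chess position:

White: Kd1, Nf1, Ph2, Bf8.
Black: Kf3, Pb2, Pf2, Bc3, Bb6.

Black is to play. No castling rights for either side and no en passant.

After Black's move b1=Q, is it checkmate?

yes

After b1=Q: white king on d1; in check: yes, from the black queen on b1.
King squares — c1: attacked by Qb1; e1: attacked by Qb1; c2: attacked by Qb1; d2: attacked by Bc3; e2: attacked by Kf3.
White has no legal moves → checkmate.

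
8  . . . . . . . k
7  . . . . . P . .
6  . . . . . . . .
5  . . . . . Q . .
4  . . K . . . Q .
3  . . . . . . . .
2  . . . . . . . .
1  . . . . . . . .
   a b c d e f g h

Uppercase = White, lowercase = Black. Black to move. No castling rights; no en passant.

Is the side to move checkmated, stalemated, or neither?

stalemate

Black to move; black king on h8.
In check: no.
King squares — g7: attacked by Qg4; h7: attacked by Qf5; g8: attacked by Qg4.
Legal moves for Black: none.
Not in check and no legal moves → stalemate.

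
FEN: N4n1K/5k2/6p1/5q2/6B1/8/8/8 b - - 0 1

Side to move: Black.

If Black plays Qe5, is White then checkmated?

yes

After Qe5: white king on h8; in check: yes, from the black queen on e5.
King squares — g7: attacked by Qe5; h7: attacked by Nf8; g8: attacked by Kf7.
White has no legal moves → checkmate.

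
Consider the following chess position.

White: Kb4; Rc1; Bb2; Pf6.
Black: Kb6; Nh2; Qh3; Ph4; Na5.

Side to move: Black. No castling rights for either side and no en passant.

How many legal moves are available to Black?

24

Black to move; king on b6.
In check: no.
Legal moves: Kb7, Ka7, Ka6, Nb7, Nc6+, Nc4, Nb3, Qc8, Qd7, Qe6, Qf5, Qg4+, Qg3, Qf3, Qe3, Qd3, Qc3+, Qb3#, Qa3+, Qg2, Qf1, Ng4, Nf3, Nf1.
Count: 24.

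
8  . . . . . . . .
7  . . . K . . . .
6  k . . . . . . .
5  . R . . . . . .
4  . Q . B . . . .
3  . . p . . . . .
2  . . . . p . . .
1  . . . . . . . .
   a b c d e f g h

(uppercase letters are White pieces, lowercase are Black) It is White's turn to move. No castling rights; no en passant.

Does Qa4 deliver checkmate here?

yes

After Qa4: black king on a6; in check: yes, from the white queen on a4.
King squares — a5: attacked by Qa4; b5: attacked by Qa4; b6: attacked by Bd4; a7: attacked by Qa4; b7: attacked by Rb5.
Black has no legal moves → checkmate.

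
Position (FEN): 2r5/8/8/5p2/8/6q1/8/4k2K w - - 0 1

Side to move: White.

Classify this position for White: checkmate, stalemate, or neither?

stalemate

White to move; white king on h1.
In check: no.
King squares — g1: attacked by Qg3; g2: attacked by Qg3; h2: attacked by Qg3.
Legal moves for White: none.
Not in check and no legal moves → stalemate.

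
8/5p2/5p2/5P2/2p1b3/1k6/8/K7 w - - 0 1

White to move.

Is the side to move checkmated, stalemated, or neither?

stalemate

White to move; white king on a1.
In check: no.
King squares — b1: attacked by Be4; a2: attacked by Kb3; b2: attacked by Kb3.
Legal moves for White: none.
Not in check and no legal moves → stalemate.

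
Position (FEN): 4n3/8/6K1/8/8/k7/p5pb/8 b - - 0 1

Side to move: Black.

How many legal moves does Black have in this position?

Black to move; king on a3.
In check: no.
Legal moves: Ng7, Nc7, Nf6, Nd6, Kb4, Ka4, Kb3, Kb2, Bb8, Bc7, Bd6, Be5, Bf4, Bg3, Bg1, g1=Q+, g1=R+, g1=B, g1=N, a1=Q, a1=R, a1=B, a1=N.
Count: 23.

23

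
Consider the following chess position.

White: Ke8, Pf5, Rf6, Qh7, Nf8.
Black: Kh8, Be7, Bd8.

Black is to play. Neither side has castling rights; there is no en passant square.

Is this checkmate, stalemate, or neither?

Black to move; black king on h8.
In check: yes, from the white queen on h7.
King squares — g7: attacked by Qh7; h7: attacked by Nf8; g8: attacked by Qh7.
Legal moves for Black: none.
In check with no legal moves → checkmate.

checkmate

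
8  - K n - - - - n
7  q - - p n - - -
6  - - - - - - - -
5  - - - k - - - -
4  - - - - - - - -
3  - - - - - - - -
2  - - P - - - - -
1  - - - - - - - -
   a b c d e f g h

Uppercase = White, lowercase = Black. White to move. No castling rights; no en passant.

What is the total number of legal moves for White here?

White to move; king on b8.
In check: yes, from the black queen on a7.
Legal moves: none.
Count: 0.

0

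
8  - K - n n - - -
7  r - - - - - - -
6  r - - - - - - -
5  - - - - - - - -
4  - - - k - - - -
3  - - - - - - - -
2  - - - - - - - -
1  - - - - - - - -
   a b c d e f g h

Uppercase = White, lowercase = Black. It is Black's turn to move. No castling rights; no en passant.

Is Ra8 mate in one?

yes

After Ra8: white king on b8; in check: yes, from the black rook on a8.
King squares — a7: attacked by Ra6; b7: attacked by Nd8; c7: attacked by Ne8; a8: attacked by Ra6; c8: attacked by Ra8.
White has no legal moves → checkmate.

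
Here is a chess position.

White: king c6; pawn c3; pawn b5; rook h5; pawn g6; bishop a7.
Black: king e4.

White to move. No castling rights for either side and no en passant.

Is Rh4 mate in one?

After Rh4: black king on e4; in check: yes, from the white rook on h4.
Black has 4 legal replies: Kf5, Ke5, Kf3, Kd3.
In check but a legal move exists → not checkmate.

no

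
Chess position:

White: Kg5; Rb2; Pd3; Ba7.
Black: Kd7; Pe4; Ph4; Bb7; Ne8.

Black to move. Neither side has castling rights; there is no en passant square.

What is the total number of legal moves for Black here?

19

Black to move; king on d7.
In check: no.
Legal moves: Ng7, Nc7, Nf6, Nd6, Kd8, Kc8, Ke7, Kc7, Ke6, Kd6, Kc6, Bc8, Ba8, Bc6, Ba6, Bd5, exd3, h3, e3.
Count: 19.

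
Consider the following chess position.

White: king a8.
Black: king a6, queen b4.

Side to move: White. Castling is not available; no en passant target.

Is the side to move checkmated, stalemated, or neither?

stalemate

White to move; white king on a8.
In check: no.
King squares — a7: attacked by Ka6; b7: attacked by Qb4; b8: attacked by Qb4.
Legal moves for White: none.
Not in check and no legal moves → stalemate.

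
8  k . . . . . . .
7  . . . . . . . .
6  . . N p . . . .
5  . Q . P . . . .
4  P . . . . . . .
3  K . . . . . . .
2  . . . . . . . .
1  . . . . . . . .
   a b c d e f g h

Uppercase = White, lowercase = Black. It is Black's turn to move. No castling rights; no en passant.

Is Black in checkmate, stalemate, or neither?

Black to move; black king on a8.
In check: no.
King squares — a7: attacked by Nc6; b7: attacked by Qb5; b8: attacked by Qb5.
Legal moves for Black: none.
Not in check and no legal moves → stalemate.

stalemate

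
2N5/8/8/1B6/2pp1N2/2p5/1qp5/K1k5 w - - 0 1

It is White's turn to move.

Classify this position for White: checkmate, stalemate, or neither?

White to move; white king on a1.
In check: yes, from the black queen on b2.
King squares — b1: attacked by Kc1; a2: attacked by Qb2; b2: attacked by Kc1.
Legal moves for White: none.
In check with no legal moves → checkmate.

checkmate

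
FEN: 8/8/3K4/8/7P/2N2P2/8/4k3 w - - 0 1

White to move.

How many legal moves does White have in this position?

White to move; king on d6.
In check: no.
Legal moves: Ke7, Kd7, Kc7, Ke6, Kc6, Ke5, Kd5, Kc5, Nd5, Nb5, Ne4, Na4, Ne2, Na2, Nd1, Nb1, h5, f4.
Count: 18.

18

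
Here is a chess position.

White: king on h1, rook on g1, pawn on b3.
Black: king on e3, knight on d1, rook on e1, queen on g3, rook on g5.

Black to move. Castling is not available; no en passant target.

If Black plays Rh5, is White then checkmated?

After Rh5: white king on h1; in check: yes, from the black rook on h5.
King squares — g1: own rook; g2: attacked by Qg3; h2: attacked by Qg3.
White has no legal moves → checkmate.

yes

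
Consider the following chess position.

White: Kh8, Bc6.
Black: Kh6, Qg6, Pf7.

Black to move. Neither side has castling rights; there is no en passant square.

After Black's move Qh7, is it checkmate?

yes

After Qh7: white king on h8; in check: yes, from the black queen on h7.
King squares — g7: attacked by Kh6; h7: attacked by Kh6; g8: attacked by Qh7.
White has no legal moves → checkmate.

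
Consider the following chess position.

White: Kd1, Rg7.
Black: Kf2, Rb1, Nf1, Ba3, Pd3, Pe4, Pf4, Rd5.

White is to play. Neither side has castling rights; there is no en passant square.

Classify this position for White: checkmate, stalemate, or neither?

checkmate

White to move; white king on d1.
In check: yes, from the black rook on b1.
King squares — c1: attacked by Rb1; e1: attacked by Rb1; c2: attacked by Pd3; d2: attacked by Nf1; e2: attacked by Kf2.
Legal moves for White: none.
In check with no legal moves → checkmate.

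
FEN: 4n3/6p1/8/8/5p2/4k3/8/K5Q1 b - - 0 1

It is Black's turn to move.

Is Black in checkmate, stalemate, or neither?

neither

Black to move; black king on e3.
In check: yes, from the white queen on g1.
Legal moves for Black: Ke4, Kf3, Kd3, Ke2, Kd2.
Black is in check but has 5 legal moves → neither.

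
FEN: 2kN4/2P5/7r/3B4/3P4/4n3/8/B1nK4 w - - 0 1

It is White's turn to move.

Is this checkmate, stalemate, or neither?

neither

White to move; white king on d1.
In check: yes, from the black knight on e3.
King squares — c1: available; e1: available; c2: attacked by Ne3; d2: available; e2: attacked by Nc1.
Legal moves for White: Kd2, Ke1, Kxc1.
White is in check but has 3 legal moves → neither.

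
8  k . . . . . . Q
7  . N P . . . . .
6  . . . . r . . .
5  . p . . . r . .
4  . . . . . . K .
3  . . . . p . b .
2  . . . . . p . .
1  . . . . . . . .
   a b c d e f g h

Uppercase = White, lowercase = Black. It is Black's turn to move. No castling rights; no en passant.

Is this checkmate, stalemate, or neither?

Black to move; black king on a8.
In check: yes, from the white queen on h8.
King squares — a7: available; b7: available; b8: attacked by Pc7.
Legal moves for Black: Kxb7, Ka7, Re8, Rf8.
Black is in check but has 4 legal moves → neither.

neither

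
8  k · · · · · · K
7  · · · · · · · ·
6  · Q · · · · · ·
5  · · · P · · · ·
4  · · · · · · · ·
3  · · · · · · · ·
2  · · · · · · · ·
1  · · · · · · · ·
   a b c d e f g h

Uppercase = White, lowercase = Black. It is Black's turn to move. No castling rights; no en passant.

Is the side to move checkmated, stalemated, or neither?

Black to move; black king on a8.
In check: no.
King squares — a7: attacked by Qb6; b7: attacked by Qb6; b8: attacked by Qb6.
Legal moves for Black: none.
Not in check and no legal moves → stalemate.

stalemate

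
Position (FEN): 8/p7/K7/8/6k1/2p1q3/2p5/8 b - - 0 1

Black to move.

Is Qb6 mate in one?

yes

After Qb6: white king on a6; in check: yes, from the black queen on b6.
King squares — a5: attacked by Qb6; b5: attacked by Qb6; b6: attacked by Pa7; a7: attacked by Qb6; b7: attacked by Qb6.
White has no legal moves → checkmate.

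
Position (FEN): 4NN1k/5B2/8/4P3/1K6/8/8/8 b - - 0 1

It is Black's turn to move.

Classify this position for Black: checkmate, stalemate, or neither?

stalemate

Black to move; black king on h8.
In check: no.
King squares — g7: attacked by Ne8; h7: attacked by Nf8; g8: attacked by Bf7.
Legal moves for Black: none.
Not in check and no legal moves → stalemate.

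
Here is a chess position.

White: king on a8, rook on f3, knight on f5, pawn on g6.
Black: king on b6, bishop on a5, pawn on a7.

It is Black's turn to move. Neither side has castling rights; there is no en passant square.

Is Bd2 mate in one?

After Bd2: white king on a8; in check: no.
White is not in check, so this cannot be checkmate.

no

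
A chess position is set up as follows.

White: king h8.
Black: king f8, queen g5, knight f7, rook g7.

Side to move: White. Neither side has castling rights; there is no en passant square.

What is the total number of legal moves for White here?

White to move; king on h8.
In check: yes, from the black knight on f7.
Legal moves: none.
Count: 0.

0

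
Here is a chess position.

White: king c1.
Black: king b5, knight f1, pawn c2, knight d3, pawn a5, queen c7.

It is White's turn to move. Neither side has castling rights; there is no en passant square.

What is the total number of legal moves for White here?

White to move; king on c1.
In check: yes, from the black knight on d3.
Legal moves: none.
Count: 0.

0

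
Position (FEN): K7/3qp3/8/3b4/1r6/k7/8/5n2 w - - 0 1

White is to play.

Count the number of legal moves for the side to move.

White to move; king on a8.
In check: yes, from the black bishop on d5.
Legal moves: none.
Count: 0.

0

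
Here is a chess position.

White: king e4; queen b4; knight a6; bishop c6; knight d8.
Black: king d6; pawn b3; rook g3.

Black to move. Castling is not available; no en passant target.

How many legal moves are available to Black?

0

Black to move; king on d6.
In check: yes, from the white queen on b4.
Legal moves: none.
Count: 0.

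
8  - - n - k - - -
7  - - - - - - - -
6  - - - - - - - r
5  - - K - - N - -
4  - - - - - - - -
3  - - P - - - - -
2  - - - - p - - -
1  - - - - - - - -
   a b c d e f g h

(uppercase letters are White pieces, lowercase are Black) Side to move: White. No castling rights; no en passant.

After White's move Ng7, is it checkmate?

After Ng7: black king on e8; in check: yes, from the white knight on g7.
Black has 5 legal replies: Kf8, Kd8, Kf7, Ke7, Kd7.
In check but a legal move exists → not checkmate.

no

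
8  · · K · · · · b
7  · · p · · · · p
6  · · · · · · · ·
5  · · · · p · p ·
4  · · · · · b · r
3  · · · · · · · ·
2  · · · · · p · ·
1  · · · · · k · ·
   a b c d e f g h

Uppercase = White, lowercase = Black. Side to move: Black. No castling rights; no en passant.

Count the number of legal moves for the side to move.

Black to move; king on f1.
In check: no.
Legal moves: Bg7, Bf6, Rh6, Rh5, Rg4, Rh3, Rh2, Rh1, Bg3, Be3, Bh2, Bd2, Bc1, Kg2, Ke2, Kg1, Ke1, h6, c6, g4, e4, h5, c5.
Count: 23.

23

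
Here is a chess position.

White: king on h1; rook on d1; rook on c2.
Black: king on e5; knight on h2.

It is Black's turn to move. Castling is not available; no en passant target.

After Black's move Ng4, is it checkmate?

After Ng4: white king on h1; in check: no.
White is not in check, so this cannot be checkmate.

no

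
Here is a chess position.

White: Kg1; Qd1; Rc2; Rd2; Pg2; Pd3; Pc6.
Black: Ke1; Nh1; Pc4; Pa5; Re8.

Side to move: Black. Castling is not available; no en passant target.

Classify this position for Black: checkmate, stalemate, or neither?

Black to move; black king on e1.
In check: yes, from the white queen on d1.
King squares — d1: attacked by Rd2; f1: attacked by Qd1; d2: attacked by Qd1; e2: attacked by Qd1; f2: attacked by Kg1.
Legal moves for Black: none.
In check with no legal moves → checkmate.

checkmate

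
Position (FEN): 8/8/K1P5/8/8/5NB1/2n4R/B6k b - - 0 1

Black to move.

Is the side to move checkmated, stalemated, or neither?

checkmate

Black to move; black king on h1.
In check: yes, from the white rook on h2.
King squares — g1: attacked by Nf3; g2: attacked by Rh2; h2: attacked by Nf3.
Legal moves for Black: none.
In check with no legal moves → checkmate.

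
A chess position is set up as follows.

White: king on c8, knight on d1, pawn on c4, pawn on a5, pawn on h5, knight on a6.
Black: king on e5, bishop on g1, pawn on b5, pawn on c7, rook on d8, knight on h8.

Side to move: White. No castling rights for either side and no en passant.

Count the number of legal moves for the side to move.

3

White to move; king on c8.
In check: yes, from the black rook on d8.
Legal moves: Kxd8, Kxc7, Kb7.
Count: 3.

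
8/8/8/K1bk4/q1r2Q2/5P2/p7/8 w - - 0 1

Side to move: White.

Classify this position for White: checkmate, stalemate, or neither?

checkmate

White to move; white king on a5.
In check: yes, from the black queen on a4.
King squares — a4: attacked by Rc4; b4: attacked by Qa4; b5: attacked by Qa4; a6: attacked by Qa4; b6: attacked by Bc5.
Legal moves for White: none.
In check with no legal moves → checkmate.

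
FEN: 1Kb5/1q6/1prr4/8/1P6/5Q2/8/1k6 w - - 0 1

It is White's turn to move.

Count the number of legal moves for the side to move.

White to move; king on b8.
In check: yes, from the black queen on b7.
Legal moves: none.
Count: 0.

0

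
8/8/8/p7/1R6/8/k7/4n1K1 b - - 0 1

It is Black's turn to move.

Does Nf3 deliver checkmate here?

no

After Nf3: white king on g1; in check: yes, from the black knight on f3.
White has 4 legal replies: Kg2, Kf2, Kh1, Kf1.
In check but a legal move exists → not checkmate.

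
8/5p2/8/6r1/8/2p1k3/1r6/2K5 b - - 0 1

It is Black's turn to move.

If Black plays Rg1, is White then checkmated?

yes

After Rg1: white king on c1; in check: yes, from the black rook on g1.
King squares — b1: attacked by Rg1; d1: attacked by Rg1; b2: attacked by Pc3; c2: attacked by Rb2; d2: attacked by Rb2.
White has no legal moves → checkmate.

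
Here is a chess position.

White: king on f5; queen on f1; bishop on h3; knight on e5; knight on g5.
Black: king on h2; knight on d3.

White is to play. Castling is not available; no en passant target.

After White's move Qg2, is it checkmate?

yes

After Qg2: black king on h2; in check: yes, from the white queen on g2.
King squares — g1: attacked by Qg2; h1: attacked by Qg2; g2: attacked by Bh3; g3: attacked by Qg2; h3: attacked by Qg2.
Black has no legal moves → checkmate.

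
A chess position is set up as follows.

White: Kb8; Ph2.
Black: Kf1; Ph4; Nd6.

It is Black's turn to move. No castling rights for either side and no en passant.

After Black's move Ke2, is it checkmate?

After Ke2: white king on b8; in check: no.
White is not in check, so this cannot be checkmate.

no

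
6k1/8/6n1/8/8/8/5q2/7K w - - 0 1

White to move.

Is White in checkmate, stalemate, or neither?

White to move; white king on h1.
In check: no.
King squares — g1: attacked by Qf2; g2: attacked by Qf2; h2: attacked by Qf2.
Legal moves for White: none.
Not in check and no legal moves → stalemate.

stalemate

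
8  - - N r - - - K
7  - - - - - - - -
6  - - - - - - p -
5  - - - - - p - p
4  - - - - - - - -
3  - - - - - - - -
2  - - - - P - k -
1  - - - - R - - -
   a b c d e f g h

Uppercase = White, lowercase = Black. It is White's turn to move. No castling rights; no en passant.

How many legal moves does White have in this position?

White to move; king on h8.
In check: yes, from the black rook on d8.
Legal moves: Kh7, Kg7.
Count: 2.

2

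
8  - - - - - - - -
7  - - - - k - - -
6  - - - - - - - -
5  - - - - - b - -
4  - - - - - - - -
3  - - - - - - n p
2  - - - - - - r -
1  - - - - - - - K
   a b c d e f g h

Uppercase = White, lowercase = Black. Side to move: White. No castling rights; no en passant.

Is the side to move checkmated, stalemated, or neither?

White to move; white king on h1.
In check: yes, from the black knight on g3.
King squares — g1: attacked by Rg2; g2: attacked by Ph3; h2: attacked by Rg2.
Legal moves for White: none.
In check with no legal moves → checkmate.

checkmate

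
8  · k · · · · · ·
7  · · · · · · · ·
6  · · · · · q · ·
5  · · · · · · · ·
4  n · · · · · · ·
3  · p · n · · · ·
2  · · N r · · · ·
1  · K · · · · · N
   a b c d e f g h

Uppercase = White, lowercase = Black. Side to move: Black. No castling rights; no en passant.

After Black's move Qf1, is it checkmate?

no

After Qf1: white king on b1; in check: yes, from the black queen on f1.
White has 1 legal reply: Ne1.
In check but a legal move exists → not checkmate.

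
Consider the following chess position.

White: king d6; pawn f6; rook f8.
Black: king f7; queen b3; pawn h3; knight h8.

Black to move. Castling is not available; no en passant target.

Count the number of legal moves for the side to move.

2

Black to move; king on f7.
In check: yes, from the white rook on f8.
Legal moves: Kxf8, Kg6.
Count: 2.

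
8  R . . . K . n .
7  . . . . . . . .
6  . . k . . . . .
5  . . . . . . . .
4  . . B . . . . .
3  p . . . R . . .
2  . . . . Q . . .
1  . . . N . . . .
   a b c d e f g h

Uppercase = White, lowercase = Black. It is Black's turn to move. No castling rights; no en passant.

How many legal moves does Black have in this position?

9

Black to move; king on c6.
In check: no.
Legal moves: Ne7, Nh6, Nf6+, Kc7, Kb7, Kd6, Kb6, Kc5, a2.
Count: 9.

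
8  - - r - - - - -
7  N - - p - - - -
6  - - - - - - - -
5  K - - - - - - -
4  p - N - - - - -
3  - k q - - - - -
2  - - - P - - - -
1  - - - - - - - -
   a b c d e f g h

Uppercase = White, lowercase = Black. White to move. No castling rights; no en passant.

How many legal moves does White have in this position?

White to move; king on a5.
In check: yes, from the black queen on c3.
Legal moves: Kb6, Ka6, Kb5, dxc3.
Count: 4.

4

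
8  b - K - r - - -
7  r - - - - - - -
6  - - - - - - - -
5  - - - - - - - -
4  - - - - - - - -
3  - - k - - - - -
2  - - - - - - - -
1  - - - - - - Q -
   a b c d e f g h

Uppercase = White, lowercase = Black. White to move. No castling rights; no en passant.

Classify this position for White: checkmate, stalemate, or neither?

checkmate

White to move; white king on c8.
In check: yes, from the black rook on e8.
King squares — b7: attacked by Ra7; c7: attacked by Ra7; d7: attacked by Ra7; b8: attacked by Re8; d8: attacked by Re8.
Legal moves for White: none.
In check with no legal moves → checkmate.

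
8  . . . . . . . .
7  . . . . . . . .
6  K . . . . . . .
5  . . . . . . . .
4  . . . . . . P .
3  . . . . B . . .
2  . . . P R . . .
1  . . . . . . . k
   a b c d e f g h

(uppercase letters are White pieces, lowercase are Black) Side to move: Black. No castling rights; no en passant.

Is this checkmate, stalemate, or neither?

Black to move; black king on h1.
In check: no.
King squares — g1: attacked by Be3; g2: attacked by Re2; h2: attacked by Re2.
Legal moves for Black: none.
Not in check and no legal moves → stalemate.

stalemate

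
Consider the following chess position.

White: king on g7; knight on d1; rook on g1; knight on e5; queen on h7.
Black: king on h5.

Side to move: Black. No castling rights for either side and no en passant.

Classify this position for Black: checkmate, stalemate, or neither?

checkmate

Black to move; black king on h5.
In check: yes, from the white queen on h7.
King squares — g4: attacked by Rg1; h4: attacked by Qh7; g5: attacked by Rg1; g6: attacked by Rg1; h6: attacked by Kg7.
Legal moves for Black: none.
In check with no legal moves → checkmate.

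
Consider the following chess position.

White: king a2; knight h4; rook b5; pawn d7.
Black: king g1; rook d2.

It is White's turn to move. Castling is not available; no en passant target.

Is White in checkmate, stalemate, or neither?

White to move; white king on a2.
In check: yes, from the black rook on d2.
Legal moves for White: Kb3, Ka3, Kb1, Ka1, Rb2.
White is in check but has 5 legal moves → neither.

neither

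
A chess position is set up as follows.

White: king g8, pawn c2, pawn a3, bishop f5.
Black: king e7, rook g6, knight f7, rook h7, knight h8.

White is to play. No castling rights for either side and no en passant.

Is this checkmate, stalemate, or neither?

White to move; white king on g8.
In check: yes, from the black rook on g6.
King squares — f7: attacked by Ke7; g7: attacked by Rg6; h7: available; f8: attacked by Ke7; h8: attacked by Nf7.
Legal moves for White: Kxh7, Bxg6.
White is in check but has 2 legal moves → neither.

neither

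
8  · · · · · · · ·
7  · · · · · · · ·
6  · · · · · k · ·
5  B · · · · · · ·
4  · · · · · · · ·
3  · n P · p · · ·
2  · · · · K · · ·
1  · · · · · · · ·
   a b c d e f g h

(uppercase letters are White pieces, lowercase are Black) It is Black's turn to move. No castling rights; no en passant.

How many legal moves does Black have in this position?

14

Black to move; king on f6.
In check: no.
Legal moves: Kg7, Kf7, Ke7, Kg6, Ke6, Kg5, Kf5, Ke5, Nc5, Nxa5, Nd4+, Nd2, Nc1+, Na1.
Count: 14.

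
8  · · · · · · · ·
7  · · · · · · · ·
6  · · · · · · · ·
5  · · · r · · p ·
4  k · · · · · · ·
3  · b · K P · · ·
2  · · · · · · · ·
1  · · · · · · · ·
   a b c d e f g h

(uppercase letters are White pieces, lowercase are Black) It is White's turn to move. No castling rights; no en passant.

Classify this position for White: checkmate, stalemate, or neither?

neither

White to move; white king on d3.
In check: yes, from the black rook on d5.
King squares — c2: attacked by Bb3; d2: attacked by Rd5; e2: available; c3: available; e3: own pawn; c4: attacked by Bb3; d4: attacked by Rd5; e4: available.
Legal moves for White: Ke4, Kc3, Ke2.
White is in check but has 3 legal moves → neither.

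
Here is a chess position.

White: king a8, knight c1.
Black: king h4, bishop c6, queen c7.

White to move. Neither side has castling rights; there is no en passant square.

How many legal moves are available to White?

White to move; king on a8.
In check: yes, from the black bishop on c6.
Legal moves: none.
Count: 0.

0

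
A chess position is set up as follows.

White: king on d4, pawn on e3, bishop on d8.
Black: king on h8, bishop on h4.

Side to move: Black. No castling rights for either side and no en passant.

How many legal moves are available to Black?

Black to move; king on h8.
In check: no.
Legal moves: Kg8, Kh7, Kg7, Bxd8, Be7, Bf6+, Bg5, Bg3, Bf2, Be1.
Count: 10.

10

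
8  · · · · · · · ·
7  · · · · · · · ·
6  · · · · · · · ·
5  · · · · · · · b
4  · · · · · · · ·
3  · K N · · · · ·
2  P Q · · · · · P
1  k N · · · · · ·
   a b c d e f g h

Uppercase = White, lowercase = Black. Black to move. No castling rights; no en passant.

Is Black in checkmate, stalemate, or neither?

Black to move; black king on a1.
In check: yes, from the white queen on b2.
King squares — b1: attacked by Qb2; a2: attacked by Qb2; b2: attacked by Kb3.
Legal moves for Black: none.
In check with no legal moves → checkmate.

checkmate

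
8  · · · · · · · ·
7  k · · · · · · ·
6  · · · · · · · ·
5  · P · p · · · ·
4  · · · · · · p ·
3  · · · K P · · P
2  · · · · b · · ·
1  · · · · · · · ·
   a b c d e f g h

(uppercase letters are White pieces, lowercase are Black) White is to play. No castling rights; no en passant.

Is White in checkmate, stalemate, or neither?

neither

White to move; white king on d3.
In check: yes, from the black bishop on e2.
Legal moves for White: Kd4, Kc3, Kxe2, Kd2, Kc2.
White is in check but has 5 legal moves → neither.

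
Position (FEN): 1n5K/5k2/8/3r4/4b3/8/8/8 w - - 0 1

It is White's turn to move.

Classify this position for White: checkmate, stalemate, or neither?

stalemate

White to move; white king on h8.
In check: no.
King squares — g7: attacked by Kf7; h7: attacked by Be4; g8: attacked by Kf7.
Legal moves for White: none.
Not in check and no legal moves → stalemate.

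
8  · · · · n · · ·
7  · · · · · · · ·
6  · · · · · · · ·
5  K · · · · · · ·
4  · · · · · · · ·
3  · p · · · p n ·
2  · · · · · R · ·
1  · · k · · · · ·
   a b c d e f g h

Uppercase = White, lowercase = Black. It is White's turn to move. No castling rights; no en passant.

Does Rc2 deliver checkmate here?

After Rc2: black king on c1; in check: yes, from the white rook on c2.
Black has 4 legal replies: Kxc2, Kd1, Kb1, bxc2.
In check but a legal move exists → not checkmate.

no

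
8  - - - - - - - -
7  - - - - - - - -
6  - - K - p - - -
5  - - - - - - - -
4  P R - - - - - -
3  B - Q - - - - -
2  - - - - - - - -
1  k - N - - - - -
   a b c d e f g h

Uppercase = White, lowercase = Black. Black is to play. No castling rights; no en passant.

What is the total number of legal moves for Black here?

Black to move; king on a1.
In check: yes, from the white queen on c3.
Legal moves: none.
Count: 0.

0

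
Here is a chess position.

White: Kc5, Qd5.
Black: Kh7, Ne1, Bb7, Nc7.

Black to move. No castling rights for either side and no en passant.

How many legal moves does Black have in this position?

19

Black to move; king on h7.
In check: no.
Legal moves: Kh8, Kg7, Kh6, Kg6, Ne8, Na8, Ne6+, Na6+, Nxd5, Nb5, Bc8, Ba8, Bc6, Ba6, Bxd5, Nf3, Nd3+, Ng2, Nc2.
Count: 19.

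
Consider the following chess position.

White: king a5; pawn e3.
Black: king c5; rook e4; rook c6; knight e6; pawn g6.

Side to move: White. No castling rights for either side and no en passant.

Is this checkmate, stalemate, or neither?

White to move; white king on a5.
In check: no.
King squares — a4: attacked by Re4; b4: attacked by Re4; b5: attacked by Kc5; a6: attacked by Rc6; b6: attacked by Kc5.
Legal moves for White: none.
Not in check and no legal moves → stalemate.

stalemate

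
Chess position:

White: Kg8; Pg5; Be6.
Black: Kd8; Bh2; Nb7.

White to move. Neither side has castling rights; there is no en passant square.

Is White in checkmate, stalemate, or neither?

White to move; white king on g8.
In check: no.
Legal moves for White: Kh8, Kf8, Kh7, Kg7, Kf7, Bc8, Bf7, Bd7, Bf5, Bd5, Bg4, Bc4, Bh3, Bb3, Ba2, g6.
White has 16 legal moves and is not in check → neither.

neither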